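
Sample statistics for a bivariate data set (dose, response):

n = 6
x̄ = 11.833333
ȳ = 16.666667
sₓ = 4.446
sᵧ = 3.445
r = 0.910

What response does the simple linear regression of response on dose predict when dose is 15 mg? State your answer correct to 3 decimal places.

18.900

b = r · sᵧ/sₓ = 0.91 · 3.445/4.446 = 0.705117
a = ȳ − b·x̄ = 16.666667 − 0.705117·11.833333 = 8.322783
ŷ(15) = a + b·15 = 8.322783 + 0.705117·15 = 18.899538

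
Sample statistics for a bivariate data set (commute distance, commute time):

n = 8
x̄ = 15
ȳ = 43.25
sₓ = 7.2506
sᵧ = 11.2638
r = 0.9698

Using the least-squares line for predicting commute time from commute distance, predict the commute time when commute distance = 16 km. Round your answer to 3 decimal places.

44.757

b = r · sᵧ/sₓ = 0.9698 · 11.2638/7.2506 = 1.506583
a = ȳ − b·x̄ = 43.25 − 1.506583·15 = 20.651250
ŷ(16) = a + b·16 = 20.651250 + 1.506583·16 = 44.756583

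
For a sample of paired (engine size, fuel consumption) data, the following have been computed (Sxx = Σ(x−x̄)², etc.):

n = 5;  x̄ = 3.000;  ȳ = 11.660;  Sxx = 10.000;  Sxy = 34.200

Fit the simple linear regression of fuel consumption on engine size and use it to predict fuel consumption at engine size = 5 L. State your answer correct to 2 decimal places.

18.50

b = Sxy/Sxx = 34.2/10 = 3.42
a = ȳ − b·x̄ = 11.66 − 3.42·3 = 1.4
ŷ(5) = a + b·5 = 1.4 + 3.42·5 = 18.5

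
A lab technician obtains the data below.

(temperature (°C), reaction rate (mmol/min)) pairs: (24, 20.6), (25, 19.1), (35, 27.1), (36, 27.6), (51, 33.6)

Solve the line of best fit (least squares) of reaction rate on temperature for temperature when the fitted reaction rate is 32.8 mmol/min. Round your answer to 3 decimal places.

n = 5, Σx = 171, Σy = 128, Σxy = 4627.6, Σx² = 6323
Sxx = Σx² − (Σx)²/n = 6323 − 5848.2 = 474.8
Sxy = Σxy − (Σx)(Σy)/n = 4627.6 − 4377.6 = 250
b = Sxy/Sxx = 250/474.8 = 0.526537
a = ȳ − b·x̄ = 25.6 − 0.526537·34.2 = 7.592418
Set a + b·x = 32.8: x = (32.8 − 7.592418) / 0.526537 = 47.87424

47.874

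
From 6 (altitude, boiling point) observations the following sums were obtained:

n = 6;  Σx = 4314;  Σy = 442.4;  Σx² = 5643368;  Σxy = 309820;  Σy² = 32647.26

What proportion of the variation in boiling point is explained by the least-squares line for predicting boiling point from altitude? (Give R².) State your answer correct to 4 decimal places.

0.9728

Sxx = Σx² − (Σx)²/n = 5643368 − 3101766 = 2541602
Sxy = Σxy − (Σx)(Σy)/n = 309820 − 318085.6 = -8265.6
Syy = Σy² − (Σy)²/n = 32647.26 − 32619.626667 = 27.633333
R² = Sxy²/(Sxx·Syy) = (-8265.6)²/(2541602·27.633333) = 0.972765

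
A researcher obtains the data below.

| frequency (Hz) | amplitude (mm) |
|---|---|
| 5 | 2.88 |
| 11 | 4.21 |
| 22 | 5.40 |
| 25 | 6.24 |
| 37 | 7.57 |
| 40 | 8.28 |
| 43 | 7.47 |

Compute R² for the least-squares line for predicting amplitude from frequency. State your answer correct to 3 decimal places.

0.953

n = 7, Σx = 183, Σy = 42.05, Σxy = 1268.01, Σx² = 6073, Σy² = 275.7803
Sxx = Σx² − (Σx)²/n = 6073 − 4784.142857 = 1288.857143
Sxy = Σxy − (Σx)(Σy)/n = 1268.01 − 1099.307143 = 168.702857
Syy = Σy² − (Σy)²/n = 275.7803 − 252.600357 = 23.179943
R² = Sxy²/(Sxx·Syy) = (168.702857)²/(1288.857143·23.179943) = 0.952638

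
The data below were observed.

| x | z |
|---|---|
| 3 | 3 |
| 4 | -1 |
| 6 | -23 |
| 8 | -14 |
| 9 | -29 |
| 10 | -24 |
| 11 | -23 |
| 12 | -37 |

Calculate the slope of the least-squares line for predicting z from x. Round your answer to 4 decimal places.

-3.7062

n = 8, Σx = 63, Σy = -148, Σxy = -1443, Σx² = 571
Sxx = Σx² − (Σx)²/n = 571 − 496.125 = 74.875
Sxy = Σxy − (Σx)(Σy)/n = -1443 − (-1165.5) = -277.5
b = Sxy/Sxx = -277.5/74.875 = -3.706177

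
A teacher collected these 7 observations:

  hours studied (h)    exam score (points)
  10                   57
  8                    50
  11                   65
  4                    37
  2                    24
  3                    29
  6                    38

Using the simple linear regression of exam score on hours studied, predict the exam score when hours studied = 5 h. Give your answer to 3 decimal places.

37.424

n = 7, Σx = 44, Σy = 300, Σxy = 2196, Σx² = 350
Sxx = Σx² − (Σx)²/n = 350 − 276.571429 = 73.428571
Sxy = Σxy − (Σx)(Σy)/n = 2196 − 1885.714286 = 310.285714
b = Sxy/Sxx = 310.285714/73.428571 = 4.225681
a = ȳ − b·x̄ = 42.857143 − 4.225681·6.285714 = 16.295720
ŷ(5) = a + b·5 = 16.295720 + 4.225681·5 = 37.424125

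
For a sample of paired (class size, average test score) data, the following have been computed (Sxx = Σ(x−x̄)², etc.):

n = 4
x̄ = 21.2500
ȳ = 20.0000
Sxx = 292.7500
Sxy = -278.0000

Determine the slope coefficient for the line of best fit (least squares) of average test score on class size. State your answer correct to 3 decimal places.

b = Sxy/Sxx = -278/292.75 = -0.949616

-0.950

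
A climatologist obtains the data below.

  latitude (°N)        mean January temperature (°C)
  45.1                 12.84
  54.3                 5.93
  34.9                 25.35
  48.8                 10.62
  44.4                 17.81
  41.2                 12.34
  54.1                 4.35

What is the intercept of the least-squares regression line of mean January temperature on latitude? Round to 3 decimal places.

n = 7, Σx = 322.8, Σy = 89.24, Σxy = 3838.561, Σx² = 15177.56
Sxx = Σx² − (Σx)²/n = 15177.56 − 14885.691429 = 291.868571
Sxy = Σxy − (Σx)(Σy)/n = 3838.561 − 4115.238857 = -276.677857
b = Sxy/Sxx = -276.677857/291.868571 = -0.947954
a = ȳ − b·x̄ = 12.748571 − (-0.947954)·46.114286 = 56.462774

56.463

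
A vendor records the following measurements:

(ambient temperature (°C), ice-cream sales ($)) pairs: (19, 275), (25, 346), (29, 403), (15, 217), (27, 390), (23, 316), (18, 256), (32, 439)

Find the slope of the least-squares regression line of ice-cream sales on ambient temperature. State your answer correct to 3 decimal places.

13.267

n = 8, Σx = 188, Σy = 2642, Σxy = 65271, Σx² = 4658
Sxx = Σx² − (Σx)²/n = 4658 − 4418 = 240
Sxy = Σxy − (Σx)(Σy)/n = 65271 − 62087 = 3184
b = Sxy/Sxx = 3184/240 = 13.266667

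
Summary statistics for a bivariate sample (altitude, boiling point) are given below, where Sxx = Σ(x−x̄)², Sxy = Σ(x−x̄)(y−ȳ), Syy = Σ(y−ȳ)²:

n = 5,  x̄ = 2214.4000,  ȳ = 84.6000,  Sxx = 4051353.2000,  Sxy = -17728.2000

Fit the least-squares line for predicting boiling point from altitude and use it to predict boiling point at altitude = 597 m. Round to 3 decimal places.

b = Sxy/Sxx = -17728.2/4051353.2 = -0.004376
a = ȳ − b·x̄ = 84.6 − (-0.004376)·2214.4 = 94.289929
ŷ(597) = a + b·597 = 94.289929 + (-0.004376)·597 = 91.677534

91.678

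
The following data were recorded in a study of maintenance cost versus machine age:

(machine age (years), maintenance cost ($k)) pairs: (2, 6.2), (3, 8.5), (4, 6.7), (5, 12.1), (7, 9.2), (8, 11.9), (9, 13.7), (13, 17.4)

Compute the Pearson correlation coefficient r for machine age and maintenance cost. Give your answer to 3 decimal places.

0.915

n = 8, Σx = 51, Σy = 85.7, Σxy = 634.3, Σx² = 417, Σy² = 1018.69
Sxx = Σx² − (Σx)²/n = 417 − 325.125 = 91.875
Sxy = Σxy − (Σx)(Σy)/n = 634.3 − 546.3375 = 87.9625
Syy = Σy² − (Σy)²/n = 1018.69 − 918.06125 = 100.62875
r = Sxy/√(Sxx·Syy) = 87.9625/√(9245.266406) = 87.9625/96.152308 = 0.914825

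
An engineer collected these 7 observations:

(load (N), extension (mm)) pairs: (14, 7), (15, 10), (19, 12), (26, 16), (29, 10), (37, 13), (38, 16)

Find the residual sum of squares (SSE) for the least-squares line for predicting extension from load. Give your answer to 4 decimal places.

n = 7, Σx = 178, Σy = 84, Σxy = 2271, Σx² = 5112, Σy² = 1074
Sxx = Σx² − (Σx)²/n = 5112 − 4526.285714 = 585.714286
Sxy = Σxy − (Σx)(Σy)/n = 2271 − 2136 = 135
Syy = Σy² − (Σy)²/n = 1074 − 1008 = 66
b = Sxy/Sxx = 135/585.714286 = 0.230488
SSE = Syy − b·Sxy = 66 − 0.230488·135 = 34.884146

34.8841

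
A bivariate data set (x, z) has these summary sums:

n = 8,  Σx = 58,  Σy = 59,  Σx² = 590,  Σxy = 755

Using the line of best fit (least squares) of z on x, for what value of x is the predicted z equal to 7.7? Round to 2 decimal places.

Sxx = Σx² − (Σx)²/n = 590 − 420.5 = 169.5
Sxy = Σxy − (Σx)(Σy)/n = 755 − 427.75 = 327.25
b = Sxy/Sxx = 327.25/169.5 = 1.930678
a = ȳ − b·x̄ = 7.375 − 1.930678·7.25 = -6.622419
Set a + b·x = 7.7: x = (7.7 − (-6.622419)) / 1.930678 = 7.418335

7.42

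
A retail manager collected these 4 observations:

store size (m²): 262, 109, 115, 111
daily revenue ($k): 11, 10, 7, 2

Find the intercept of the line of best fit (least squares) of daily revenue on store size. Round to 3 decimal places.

2.913

n = 4, Σx = 597, Σy = 30, Σxy = 4999, Σx² = 106071
Sxx = Σx² − (Σx)²/n = 106071 − 89102.25 = 16968.75
Sxy = Σxy − (Σx)(Σy)/n = 4999 − 4477.5 = 521.5
b = Sxy/Sxx = 521.5/16968.75 = 0.030733
a = ȳ − b·x̄ = 7.5 − 0.030733·149.25 = 2.913105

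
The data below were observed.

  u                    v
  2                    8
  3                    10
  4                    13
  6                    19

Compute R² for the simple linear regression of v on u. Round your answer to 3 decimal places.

n = 4, Σx = 15, Σy = 50, Σxy = 212, Σx² = 65, Σy² = 694
Sxx = Σx² − (Σx)²/n = 65 − 56.25 = 8.75
Sxy = Σxy − (Σx)(Σy)/n = 212 − 187.5 = 24.5
Syy = Σy² − (Σy)²/n = 694 − 625 = 69
R² = Sxy²/(Sxx·Syy) = (24.5)²/(8.75·69) = 0.994203

0.994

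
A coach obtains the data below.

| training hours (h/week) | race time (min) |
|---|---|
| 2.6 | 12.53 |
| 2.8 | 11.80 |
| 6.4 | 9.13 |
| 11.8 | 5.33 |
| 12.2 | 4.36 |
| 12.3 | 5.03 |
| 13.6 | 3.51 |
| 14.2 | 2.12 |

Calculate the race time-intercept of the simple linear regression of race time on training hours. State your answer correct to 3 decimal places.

14.406

n = 8, Σx = 75.9, Σy = 53.81, Σxy = 379.845, Σx² = 881.53
Sxx = Σx² − (Σx)²/n = 881.53 − 720.10125 = 161.42875
Sxy = Σxy − (Σx)(Σy)/n = 379.845 − 510.522375 = -130.677375
b = Sxy/Sxx = -130.677375/161.42875 = -0.809505
a = ȳ − b·x̄ = 6.72625 − (-0.809505)·9.4875 = 14.406428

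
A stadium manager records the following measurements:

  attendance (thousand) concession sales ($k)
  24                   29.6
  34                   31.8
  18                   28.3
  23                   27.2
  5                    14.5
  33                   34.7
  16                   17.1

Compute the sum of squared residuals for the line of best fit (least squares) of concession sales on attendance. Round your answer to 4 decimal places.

60.2721

n = 7, Σx = 153, Σy = 183.2, Σxy = 4417.8, Σx² = 3955, Σy² = 5134.88
Sxx = Σx² − (Σx)²/n = 3955 − 3344.142857 = 610.857143
Sxy = Σxy − (Σx)(Σy)/n = 4417.8 − 4004.228571 = 413.571429
Syy = Σy² − (Σy)²/n = 5134.88 − 4794.605714 = 340.274286
b = Sxy/Sxx = 413.571429/610.857143 = 0.677035
SSE = Syy − b·Sxy = 340.274286 − 0.677035·413.571429 = 60.272114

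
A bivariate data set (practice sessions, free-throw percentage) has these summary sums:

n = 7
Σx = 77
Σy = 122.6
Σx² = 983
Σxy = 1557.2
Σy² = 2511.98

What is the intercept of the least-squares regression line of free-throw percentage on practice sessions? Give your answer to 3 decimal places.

Sxx = Σx² − (Σx)²/n = 983 − 847 = 136
Sxy = Σxy − (Σx)(Σy)/n = 1557.2 − 1348.6 = 208.6
b = Sxy/Sxx = 208.6/136 = 1.533824
a = ȳ − b·x̄ = 17.514286 − 1.533824·11 = 0.642227

0.642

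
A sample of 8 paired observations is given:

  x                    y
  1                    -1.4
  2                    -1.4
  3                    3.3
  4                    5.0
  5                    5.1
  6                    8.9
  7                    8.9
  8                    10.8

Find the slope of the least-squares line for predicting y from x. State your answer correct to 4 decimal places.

n = 8, Σx = 36, Σy = 39.2, Σxy = 253.3, Σx² = 204
Sxx = Σx² − (Σx)²/n = 204 − 162 = 42
Sxy = Σxy − (Σx)(Σy)/n = 253.3 − 176.4 = 76.9
b = Sxy/Sxx = 76.9/42 = 1.830952

1.8310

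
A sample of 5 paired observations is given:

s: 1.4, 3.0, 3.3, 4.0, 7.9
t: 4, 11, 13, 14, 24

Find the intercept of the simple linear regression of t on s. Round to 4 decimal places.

1.7586

n = 5, Σx = 19.6, Σy = 66, Σxy = 327.1, Σx² = 100.26
Sxx = Σx² − (Σx)²/n = 100.26 − 76.832 = 23.428
Sxy = Σxy − (Σx)(Σy)/n = 327.1 − 258.72 = 68.38
b = Sxy/Sxx = 68.38/23.428 = 2.918730
a = ȳ − b·x̄ = 13.2 − 2.918730·3.92 = 1.758579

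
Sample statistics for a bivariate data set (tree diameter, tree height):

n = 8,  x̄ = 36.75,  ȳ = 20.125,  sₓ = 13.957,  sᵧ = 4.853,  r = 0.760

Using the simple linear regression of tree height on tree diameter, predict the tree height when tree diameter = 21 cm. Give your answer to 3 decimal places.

15.963

b = r · sᵧ/sₓ = 0.76 · 4.853/13.957 = 0.264260
a = ȳ − b·x̄ = 20.125 − 0.264260·36.75 = 10.413437
ŷ(21) = a + b·21 = 10.413437 + 0.264260·21 = 15.962901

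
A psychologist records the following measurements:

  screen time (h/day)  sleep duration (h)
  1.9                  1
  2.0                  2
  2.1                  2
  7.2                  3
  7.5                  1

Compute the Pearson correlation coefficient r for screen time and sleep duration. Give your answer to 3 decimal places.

n = 5, Σx = 20.7, Σy = 9, Σxy = 39.2, Σx² = 120.11, Σy² = 19
Sxx = Σx² − (Σx)²/n = 120.11 − 85.698 = 34.412
Sxy = Σxy − (Σx)(Σy)/n = 39.2 − 37.26 = 1.94
Syy = Σy² − (Σy)²/n = 19 − 16.2 = 2.8
r = Sxy/√(Sxx·Syy) = 1.94/√(96.3536) = 1.94/9.815987 = 0.197637

0.198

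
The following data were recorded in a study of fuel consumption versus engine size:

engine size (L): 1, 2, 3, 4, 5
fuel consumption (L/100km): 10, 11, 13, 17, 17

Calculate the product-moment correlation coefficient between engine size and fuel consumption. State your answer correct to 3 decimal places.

n = 5, Σx = 15, Σy = 68, Σxy = 224, Σx² = 55, Σy² = 968
Sxx = Σx² − (Σx)²/n = 55 − 45 = 10
Sxy = Σxy − (Σx)(Σy)/n = 224 − 204 = 20
Syy = Σy² − (Σy)²/n = 968 − 924.8 = 43.2
r = Sxy/√(Sxx·Syy) = 20/√(432) = 20/20.784610 = 0.962250

0.962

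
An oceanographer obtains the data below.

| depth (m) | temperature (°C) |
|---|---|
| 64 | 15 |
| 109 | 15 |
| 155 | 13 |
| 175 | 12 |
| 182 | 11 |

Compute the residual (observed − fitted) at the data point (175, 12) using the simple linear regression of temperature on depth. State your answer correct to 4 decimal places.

0.0659

n = 5, Σx = 685, Σy = 66, Σxy = 8712, Σx² = 103751
Sxx = Σx² − (Σx)²/n = 103751 − 93845 = 9906
Sxy = Σxy − (Σx)(Σy)/n = 8712 − 9042 = -330
b = Sxy/Sxx = -330/9906 = -0.033313
a = ȳ − b·x̄ = 13.2 − (-0.033313)·137 = 17.763901
ŷ(175) = 17.763901 + (-0.033313)·175 = 11.934101
residual = y − ŷ = 12 − 11.934101 = 0.065899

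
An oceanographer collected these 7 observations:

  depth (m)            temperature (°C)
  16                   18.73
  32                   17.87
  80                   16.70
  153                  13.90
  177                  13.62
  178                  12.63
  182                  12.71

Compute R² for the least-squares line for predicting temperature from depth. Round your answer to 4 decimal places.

0.9838

n = 7, Σx = 818, Σy = 106.16, Σxy = 11306.32, Σx² = 127226, Σy² = 1648.8152
Sxx = Σx² − (Σx)²/n = 127226 − 95589.142857 = 31636.857143
Sxy = Σxy − (Σx)(Σy)/n = 11306.32 − 12405.554286 = -1099.234286
Syy = Σy² − (Σy)²/n = 1648.8152 − 1609.992229 = 38.822971
R² = Sxy²/(Sxx·Syy) = (-1099.234286)²/(31636.857143·38.822971) = 0.983781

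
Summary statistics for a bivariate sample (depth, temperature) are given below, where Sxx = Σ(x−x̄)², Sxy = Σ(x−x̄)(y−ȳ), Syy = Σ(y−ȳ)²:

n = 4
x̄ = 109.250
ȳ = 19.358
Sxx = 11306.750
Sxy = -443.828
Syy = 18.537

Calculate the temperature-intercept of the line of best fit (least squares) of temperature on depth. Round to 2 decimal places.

23.65

b = Sxy/Sxx = -443.828/11306.75 = -0.039253
a = ȳ − b·x̄ = 19.358 − (-0.039253)·109.25 = 23.646430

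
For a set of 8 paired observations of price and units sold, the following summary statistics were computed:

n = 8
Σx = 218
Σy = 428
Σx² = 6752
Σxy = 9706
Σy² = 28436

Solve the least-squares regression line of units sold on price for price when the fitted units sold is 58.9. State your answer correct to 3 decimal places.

25.011

Sxx = Σx² − (Σx)²/n = 6752 − 5940.5 = 811.5
Sxy = Σxy − (Σx)(Σy)/n = 9706 − 11663 = -1957
b = Sxy/Sxx = -1957/811.5 = -2.411583
a = ȳ − b·x̄ = 53.5 − (-2.411583)·27.25 = 119.215650
Set a + b·x = 58.9: x = (58.9 − 119.215650) / (-2.411583) = 25.010807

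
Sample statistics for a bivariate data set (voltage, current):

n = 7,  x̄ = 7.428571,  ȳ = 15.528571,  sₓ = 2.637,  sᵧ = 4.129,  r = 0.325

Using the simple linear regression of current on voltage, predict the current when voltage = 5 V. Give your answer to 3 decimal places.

b = r · sᵧ/sₓ = 0.325 · 4.129/2.637 = 0.508883
a = ȳ − b·x̄ = 15.528571 − 0.508883·7.428571 = 11.748296
ŷ(5) = a + b·5 = 11.748296 + 0.508883·5 = 14.292712

14.293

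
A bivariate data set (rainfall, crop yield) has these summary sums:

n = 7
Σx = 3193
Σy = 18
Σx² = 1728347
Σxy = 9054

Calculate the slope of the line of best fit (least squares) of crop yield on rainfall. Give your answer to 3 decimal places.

Sxx = Σx² − (Σx)²/n = 1728347 − 1456464.142857 = 271882.857143
Sxy = Σxy − (Σx)(Σy)/n = 9054 − 8210.571429 = 843.428571
b = Sxy/Sxx = 843.428571/271882.857143 = 0.003102

0.003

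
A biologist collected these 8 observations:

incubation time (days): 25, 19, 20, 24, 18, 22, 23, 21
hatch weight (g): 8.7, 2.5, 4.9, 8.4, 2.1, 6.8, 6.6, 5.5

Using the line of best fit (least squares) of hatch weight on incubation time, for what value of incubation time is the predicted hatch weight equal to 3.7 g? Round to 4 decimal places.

n = 8, Σx = 172, Σy = 45.5, Σxy = 1019.3, Σx² = 3740
Sxx = Σx² − (Σx)²/n = 3740 − 3698 = 42
Sxy = Σxy − (Σx)(Σy)/n = 1019.3 − 978.25 = 41.05
b = Sxy/Sxx = 41.05/42 = 0.977381
a = ȳ − b·x̄ = 5.6875 − 0.977381·21.5 = -15.326190
Set a + b·x = 3.7: x = (3.7 − (-15.326190)) / 0.977381 = 19.466504

19.4665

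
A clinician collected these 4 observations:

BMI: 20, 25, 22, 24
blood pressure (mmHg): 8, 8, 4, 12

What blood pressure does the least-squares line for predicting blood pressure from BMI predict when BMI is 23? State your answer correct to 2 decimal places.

8.14

n = 4, Σx = 91, Σy = 32, Σxy = 736, Σx² = 2085
Sxx = Σx² − (Σx)²/n = 2085 − 2070.25 = 14.75
Sxy = Σxy − (Σx)(Σy)/n = 736 − 728 = 8
b = Sxy/Sxx = 8/14.75 = 0.542373
a = ȳ − b·x̄ = 8 − 0.542373·22.75 = -4.338983
ŷ(23) = a + b·23 = -4.338983 + 0.542373·23 = 8.135593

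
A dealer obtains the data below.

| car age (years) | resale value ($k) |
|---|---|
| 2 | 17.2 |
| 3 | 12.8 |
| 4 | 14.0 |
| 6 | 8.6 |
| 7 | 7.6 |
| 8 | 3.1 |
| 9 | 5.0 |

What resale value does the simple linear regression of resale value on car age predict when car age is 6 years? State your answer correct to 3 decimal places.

n = 7, Σx = 39, Σy = 68.3, Σxy = 303.4, Σx² = 259
Sxx = Σx² − (Σx)²/n = 259 − 217.285714 = 41.714286
Sxy = Σxy − (Σx)(Σy)/n = 303.4 − 380.528571 = -77.128571
b = Sxy/Sxx = -77.128571/41.714286 = -1.848973
a = ȳ − b·x̄ = 9.757143 − (-1.848973)·5.571429 = 20.058562
ŷ(6) = a + b·6 = 20.058562 + (-1.848973)·6 = 8.964726

8.965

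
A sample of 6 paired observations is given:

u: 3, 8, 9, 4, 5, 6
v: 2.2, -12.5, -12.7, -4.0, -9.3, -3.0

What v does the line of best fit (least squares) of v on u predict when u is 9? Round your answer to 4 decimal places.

n = 6, Σx = 35, Σy = -39.3, Σxy = -288.2, Σx² = 231
Sxx = Σx² − (Σx)²/n = 231 − 204.166667 = 26.833333
Sxy = Σxy − (Σx)(Σy)/n = -288.2 − (-229.25) = -58.95
b = Sxy/Sxx = -58.95/26.833333 = -2.196894
a = ȳ − b·x̄ = -6.55 − (-2.196894)·5.833333 = 6.265217
ŷ(9) = a + b·9 = 6.265217 + (-2.196894)·9 = -13.506832

-13.5068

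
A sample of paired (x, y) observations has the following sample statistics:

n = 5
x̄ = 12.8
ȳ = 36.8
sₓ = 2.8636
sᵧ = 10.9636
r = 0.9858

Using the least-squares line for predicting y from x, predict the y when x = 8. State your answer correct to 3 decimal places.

18.684

b = r · sᵧ/sₓ = 0.9858 · 10.9636/2.8636 = 3.774241
a = ȳ − b·x̄ = 36.8 − 3.774241·12.8 = -11.510286
ŷ(8) = a + b·8 = -11.510286 + 3.774241·8 = 18.683643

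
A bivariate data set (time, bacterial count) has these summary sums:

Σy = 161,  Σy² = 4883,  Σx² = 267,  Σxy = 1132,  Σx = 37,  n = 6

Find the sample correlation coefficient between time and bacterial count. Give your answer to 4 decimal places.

Sxx = Σx² − (Σx)²/n = 267 − 228.166667 = 38.833333
Sxy = Σxy − (Σx)(Σy)/n = 1132 − 992.833333 = 139.166667
Syy = Σy² − (Σy)²/n = 4883 − 4320.166667 = 562.833333
r = Sxy/√(Sxx·Syy) = 139.166667/√(21856.694444) = 139.166667/147.840098 = 0.941332

0.9413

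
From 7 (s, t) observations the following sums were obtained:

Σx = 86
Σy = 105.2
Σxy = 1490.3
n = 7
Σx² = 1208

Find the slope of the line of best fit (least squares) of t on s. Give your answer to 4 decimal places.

Sxx = Σx² − (Σx)²/n = 1208 − 1056.571429 = 151.428571
Sxy = Σxy − (Σx)(Σy)/n = 1490.3 − 1292.457143 = 197.842857
b = Sxy/Sxx = 197.842857/151.428571 = 1.306509

1.3065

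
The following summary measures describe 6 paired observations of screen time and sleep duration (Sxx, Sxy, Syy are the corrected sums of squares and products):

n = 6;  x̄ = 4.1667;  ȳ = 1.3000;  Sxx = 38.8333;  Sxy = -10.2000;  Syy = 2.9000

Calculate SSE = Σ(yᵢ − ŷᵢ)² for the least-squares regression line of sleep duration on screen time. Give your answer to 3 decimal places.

0.221

b = Sxy/Sxx = -10.2/38.8333 = -0.262661
SSE = Syy − b·Sxy = 2.9 − (-0.262661)·(-10.2) = 0.220856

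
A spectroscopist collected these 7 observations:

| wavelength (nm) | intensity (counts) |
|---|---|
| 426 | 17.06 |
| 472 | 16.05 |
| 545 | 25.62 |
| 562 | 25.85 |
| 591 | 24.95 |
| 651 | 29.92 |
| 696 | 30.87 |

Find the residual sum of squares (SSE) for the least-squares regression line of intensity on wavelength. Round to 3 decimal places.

n = 7, Σx = 3943, Σy = 170.32, Σxy = 99042.65, Σx² = 2274627, Σy² = 4343.9188
Sxx = Σx² − (Σx)²/n = 2274627 − 2221035.571429 = 53591.428571
Sxy = Σxy − (Σx)(Σy)/n = 99042.65 − 95938.822857 = 3103.827143
Syy = Σy² − (Σy)²/n = 4343.9188 − 4144.128914 = 199.789886
b = Sxy/Sxx = 3103.827143/53591.428571 = 0.057916
SSE = Syy − b·Sxy = 199.789886 − 0.057916·3103.827143 = 20.027129

20.027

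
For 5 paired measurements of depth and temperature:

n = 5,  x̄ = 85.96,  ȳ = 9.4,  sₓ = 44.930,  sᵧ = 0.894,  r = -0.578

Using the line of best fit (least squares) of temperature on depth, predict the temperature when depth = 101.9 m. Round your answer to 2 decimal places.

b = r · sᵧ/sₓ = -0.578 · 0.894/44.93 = -0.011501
a = ȳ − b·x̄ = 9.4 − (-0.011501)·85.96 = 10.388611
ŷ(101.9) = a + b·101.9 = 10.388611 + (-0.011501)·101.9 = 9.216677

9.22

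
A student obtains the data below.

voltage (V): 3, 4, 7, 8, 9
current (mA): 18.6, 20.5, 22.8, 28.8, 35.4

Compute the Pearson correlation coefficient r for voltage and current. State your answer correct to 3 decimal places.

0.909

n = 5, Σx = 31, Σy = 126.1, Σxy = 846.4, Σx² = 219, Σy² = 3368.65
Sxx = Σx² − (Σx)²/n = 219 − 192.2 = 26.8
Sxy = Σxy − (Σx)(Σy)/n = 846.4 − 781.82 = 64.58
Syy = Σy² − (Σy)²/n = 3368.65 − 3180.242 = 188.408
r = Sxy/√(Sxx·Syy) = 64.58/√(5049.3344) = 64.58/71.058669 = 0.908826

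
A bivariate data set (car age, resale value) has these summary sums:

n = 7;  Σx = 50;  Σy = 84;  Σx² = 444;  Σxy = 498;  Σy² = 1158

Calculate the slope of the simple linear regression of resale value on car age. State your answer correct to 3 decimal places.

Sxx = Σx² − (Σx)²/n = 444 − 357.142857 = 86.857143
Sxy = Σxy − (Σx)(Σy)/n = 498 − 600 = -102
b = Sxy/Sxx = -102/86.857143 = -1.174342

-1.174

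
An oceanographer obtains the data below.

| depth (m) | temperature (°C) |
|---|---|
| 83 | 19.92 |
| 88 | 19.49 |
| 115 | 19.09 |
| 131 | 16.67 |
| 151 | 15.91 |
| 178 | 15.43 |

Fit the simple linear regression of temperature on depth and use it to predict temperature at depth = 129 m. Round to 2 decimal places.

n = 6, Σx = 746, Σy = 106.51, Σxy = 12896.55, Σx² = 99504
Sxx = Σx² − (Σx)²/n = 99504 − 92752.666667 = 6751.333333
Sxy = Σxy − (Σx)(Σy)/n = 12896.55 − 13242.743333 = -346.193333
b = Sxy/Sxx = -346.193333/6751.333333 = -0.051278
a = ȳ − b·x̄ = 17.751667 − (-0.051278)·124.333333 = 24.127203
ŷ(129) = a + b·129 = 24.127203 + (-0.051278)·129 = 17.512370

17.51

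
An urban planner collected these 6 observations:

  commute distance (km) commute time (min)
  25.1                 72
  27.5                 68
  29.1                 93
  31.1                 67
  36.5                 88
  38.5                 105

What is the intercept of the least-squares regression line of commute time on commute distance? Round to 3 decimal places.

15.553

n = 6, Σx = 187.8, Σy = 493, Σxy = 15721.7, Σx² = 6014.78
Sxx = Σx² − (Σx)²/n = 6014.78 − 5878.14 = 136.64
Sxy = Σxy − (Σx)(Σy)/n = 15721.7 − 15430.9 = 290.8
b = Sxy/Sxx = 290.8/136.64 = 2.128220
a = ȳ − b·x̄ = 82.166667 − 2.128220·31.3 = 15.553376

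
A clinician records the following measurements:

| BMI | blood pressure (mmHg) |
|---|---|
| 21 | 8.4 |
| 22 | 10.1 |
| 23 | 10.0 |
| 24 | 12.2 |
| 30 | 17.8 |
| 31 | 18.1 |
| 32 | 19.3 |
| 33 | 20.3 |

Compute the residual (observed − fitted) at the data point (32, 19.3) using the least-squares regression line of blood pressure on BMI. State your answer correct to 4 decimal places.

n = 8, Σx = 216, Σy = 116.2, Σxy = 3304, Σx² = 6004
Sxx = Σx² − (Σx)²/n = 6004 − 5832 = 172
Sxy = Σxy − (Σx)(Σy)/n = 3304 − 3137.4 = 166.6
b = Sxy/Sxx = 166.6/172 = 0.968605
a = ȳ − b·x̄ = 14.525 − 0.968605·27 = -11.627326
ŷ(32) = -11.627326 + 0.968605·32 = 19.368023
residual = y − ŷ = 19.3 − 19.368023 = -0.068023

-0.0680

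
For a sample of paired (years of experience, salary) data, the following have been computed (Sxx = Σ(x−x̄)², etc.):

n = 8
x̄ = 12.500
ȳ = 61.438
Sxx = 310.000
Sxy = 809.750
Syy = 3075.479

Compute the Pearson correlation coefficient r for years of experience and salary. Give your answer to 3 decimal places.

0.829

r = Sxy/√(Sxx·Syy) = 809.75/√(953398.49) = 809.75/976.421267 = 0.829304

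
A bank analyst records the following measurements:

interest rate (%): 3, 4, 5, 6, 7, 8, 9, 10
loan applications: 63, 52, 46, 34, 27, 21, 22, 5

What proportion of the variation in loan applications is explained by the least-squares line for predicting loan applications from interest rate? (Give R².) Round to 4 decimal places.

0.9647

n = 8, Σx = 52, Σy = 270, Σxy = 1436, Σx² = 380, Σy² = 11624
Sxx = Σx² − (Σx)²/n = 380 − 338 = 42
Sxy = Σxy − (Σx)(Σy)/n = 1436 − 1755 = -319
Syy = Σy² − (Σy)²/n = 11624 − 9112.5 = 2511.5
R² = Sxy²/(Sxx·Syy) = (-319)²/(42·2511.5) = 0.964715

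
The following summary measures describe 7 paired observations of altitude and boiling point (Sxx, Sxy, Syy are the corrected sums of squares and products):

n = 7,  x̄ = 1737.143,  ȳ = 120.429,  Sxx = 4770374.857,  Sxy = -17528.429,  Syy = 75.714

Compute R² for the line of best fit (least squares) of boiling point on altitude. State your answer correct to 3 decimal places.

R² = Sxy²/(Sxx·Syy) = (-17528.429)²/(4770374.857·75.714) = 0.850663

0.851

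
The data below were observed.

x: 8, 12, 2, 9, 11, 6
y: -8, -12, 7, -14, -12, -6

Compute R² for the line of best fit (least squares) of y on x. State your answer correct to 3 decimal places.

0.840

n = 6, Σx = 48, Σy = -45, Σxy = -488, Σx² = 450, Σy² = 633
Sxx = Σx² − (Σx)²/n = 450 − 384 = 66
Sxy = Σxy − (Σx)(Σy)/n = -488 − (-360) = -128
Syy = Σy² − (Σy)²/n = 633 − 337.5 = 295.5
R² = Sxy²/(Sxx·Syy) = (-128)²/(66·295.5) = 0.840076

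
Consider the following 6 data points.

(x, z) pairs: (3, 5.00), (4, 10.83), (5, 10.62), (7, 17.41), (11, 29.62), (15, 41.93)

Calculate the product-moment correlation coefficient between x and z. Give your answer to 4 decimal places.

0.9967

n = 6, Σx = 45, Σy = 115.41, Σxy = 1188.06, Σx² = 445, Σy² = 3193.6507
Sxx = Σx² − (Σx)²/n = 445 − 337.5 = 107.5
Sxy = Σxy − (Σx)(Σy)/n = 1188.06 − 865.575 = 322.485
Syy = Σy² − (Σy)²/n = 3193.6507 − 2219.91135 = 973.73935
r = Sxy/√(Sxx·Syy) = 322.485/√(104676.980125) = 322.485/323.538221 = 0.996745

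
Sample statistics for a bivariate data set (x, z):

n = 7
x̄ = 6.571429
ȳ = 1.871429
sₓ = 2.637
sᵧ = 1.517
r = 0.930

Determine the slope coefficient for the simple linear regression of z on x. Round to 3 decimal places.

0.535

b = r · sᵧ/sₓ = 0.93 · 1.517/2.637 = 0.535006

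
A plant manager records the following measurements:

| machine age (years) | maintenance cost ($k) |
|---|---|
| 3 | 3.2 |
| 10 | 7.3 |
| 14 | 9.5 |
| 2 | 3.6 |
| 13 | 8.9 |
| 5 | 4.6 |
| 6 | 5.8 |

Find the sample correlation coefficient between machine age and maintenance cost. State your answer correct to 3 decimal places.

0.990

n = 7, Σx = 53, Σy = 42.9, Σxy = 396.3, Σx² = 539, Σy² = 300.75
Sxx = Σx² − (Σx)²/n = 539 − 401.285714 = 137.714286
Sxy = Σxy − (Σx)(Σy)/n = 396.3 − 324.814286 = 71.485714
Syy = Σy² − (Σy)²/n = 300.75 − 262.915714 = 37.834286
r = Sxy/√(Sxx·Syy) = 71.485714/√(5210.321633) = 71.485714/72.182558 = 0.990346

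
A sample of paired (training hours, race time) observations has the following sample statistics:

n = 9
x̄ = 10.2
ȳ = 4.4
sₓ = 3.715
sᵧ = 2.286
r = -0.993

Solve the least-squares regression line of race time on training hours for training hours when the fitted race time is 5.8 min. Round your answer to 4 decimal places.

b = r · sᵧ/sₓ = -0.993 · 2.286/3.715 = -0.611036
a = ȳ − b·x̄ = 4.4 − (-0.611036)·10.2 = 10.632565
Set a + b·x = 5.8: x = (5.8 − 10.632565) / (-0.611036) = 7.908809

7.9088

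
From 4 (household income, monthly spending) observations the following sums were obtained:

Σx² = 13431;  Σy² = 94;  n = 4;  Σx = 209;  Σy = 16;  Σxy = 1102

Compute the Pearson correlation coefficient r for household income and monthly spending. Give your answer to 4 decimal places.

0.9692

Sxx = Σx² − (Σx)²/n = 13431 − 10920.25 = 2510.75
Sxy = Σxy − (Σx)(Σy)/n = 1102 − 836 = 266
Syy = Σy² − (Σy)²/n = 94 − 64 = 30
r = Sxy/√(Sxx·Syy) = 266/√(75322.5) = 266/274.449449 = 0.969213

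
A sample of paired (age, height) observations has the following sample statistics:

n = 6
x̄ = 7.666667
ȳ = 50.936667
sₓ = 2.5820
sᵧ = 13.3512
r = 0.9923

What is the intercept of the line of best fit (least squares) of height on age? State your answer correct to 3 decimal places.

11.599

b = r · sᵧ/sₓ = 0.9923 · 13.3512/2.582 = 5.131060
a = ȳ − b·x̄ = 50.936667 − 5.131060·7.666667 = 11.598542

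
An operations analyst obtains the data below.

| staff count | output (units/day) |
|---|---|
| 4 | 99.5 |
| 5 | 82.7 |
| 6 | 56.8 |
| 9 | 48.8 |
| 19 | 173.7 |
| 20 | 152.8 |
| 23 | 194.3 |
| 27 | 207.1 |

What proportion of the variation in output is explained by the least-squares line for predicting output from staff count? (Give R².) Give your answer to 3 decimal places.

0.838

n = 8, Σx = 113, Σy = 1015.7, Σxy = 18008.4, Σx² = 2177, Σy² = 156509.65
Sxx = Σx² − (Σx)²/n = 2177 − 1596.125 = 580.875
Sxy = Σxy − (Σx)(Σy)/n = 18008.4 − 14346.7625 = 3661.6375
Syy = Σy² − (Σy)²/n = 156509.65 − 128955.81125 = 27553.83875
R² = Sxy²/(Sxx·Syy) = (3661.6375)²/(580.875·27553.83875) = 0.837695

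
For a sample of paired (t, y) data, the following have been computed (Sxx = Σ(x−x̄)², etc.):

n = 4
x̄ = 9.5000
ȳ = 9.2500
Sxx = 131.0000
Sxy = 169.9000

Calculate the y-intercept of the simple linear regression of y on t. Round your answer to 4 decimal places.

b = Sxy/Sxx = 169.9/131 = 1.296947
a = ȳ − b·x̄ = 9.25 − 1.296947·9.5 = -3.070992

-3.0710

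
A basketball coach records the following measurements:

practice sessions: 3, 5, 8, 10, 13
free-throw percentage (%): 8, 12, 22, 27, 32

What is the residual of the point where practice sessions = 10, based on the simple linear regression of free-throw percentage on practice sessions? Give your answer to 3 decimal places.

1.258

n = 5, Σx = 39, Σy = 101, Σxy = 946, Σx² = 367
Sxx = Σx² − (Σx)²/n = 367 − 304.2 = 62.8
Sxy = Σxy − (Σx)(Σy)/n = 946 − 787.8 = 158.2
b = Sxy/Sxx = 158.2/62.8 = 2.519108
a = ȳ − b·x̄ = 20.2 − 2.519108·7.8 = 0.550955
ŷ(10) = 0.550955 + 2.519108·10 = 25.742038
residual = y − ŷ = 27 − 25.742038 = 1.257962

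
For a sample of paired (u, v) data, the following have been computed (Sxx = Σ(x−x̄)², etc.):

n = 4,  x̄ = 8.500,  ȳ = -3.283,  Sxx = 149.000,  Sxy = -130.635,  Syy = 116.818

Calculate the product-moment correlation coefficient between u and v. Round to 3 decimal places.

r = Sxy/√(Sxx·Syy) = -130.635/√(17405.882) = -130.635/131.931353 = -0.990174

-0.990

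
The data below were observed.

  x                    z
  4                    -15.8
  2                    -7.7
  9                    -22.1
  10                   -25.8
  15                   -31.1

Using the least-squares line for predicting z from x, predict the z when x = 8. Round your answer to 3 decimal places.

n = 5, Σx = 40, Σy = -102.5, Σxy = -1002, Σx² = 426
Sxx = Σx² − (Σx)²/n = 426 − 320 = 106
Sxy = Σxy − (Σx)(Σy)/n = -1002 − (-820) = -182
b = Sxy/Sxx = -182/106 = -1.716981
a = ȳ − b·x̄ = -20.5 − (-1.716981)·8 = -6.764151
ŷ(8) = a + b·8 = -6.764151 + (-1.716981)·8 = -20.5

-20.500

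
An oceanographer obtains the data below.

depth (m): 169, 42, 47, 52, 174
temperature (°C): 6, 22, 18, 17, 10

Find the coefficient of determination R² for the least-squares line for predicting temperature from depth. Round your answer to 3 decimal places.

0.881

n = 5, Σx = 484, Σy = 73, Σxy = 5408, Σx² = 65514, Σy² = 1233
Sxx = Σx² − (Σx)²/n = 65514 − 46851.2 = 18662.8
Sxy = Σxy − (Σx)(Σy)/n = 5408 − 7066.4 = -1658.4
Syy = Σy² − (Σy)²/n = 1233 − 1065.8 = 167.2
R² = Sxy²/(Sxx·Syy) = (-1658.4)²/(18662.8·167.2) = 0.881385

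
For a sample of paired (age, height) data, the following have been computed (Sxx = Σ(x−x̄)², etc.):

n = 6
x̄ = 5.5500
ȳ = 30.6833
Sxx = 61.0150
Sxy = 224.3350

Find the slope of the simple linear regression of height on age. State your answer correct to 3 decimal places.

b = Sxy/Sxx = 224.335/61.015 = 3.676719

3.677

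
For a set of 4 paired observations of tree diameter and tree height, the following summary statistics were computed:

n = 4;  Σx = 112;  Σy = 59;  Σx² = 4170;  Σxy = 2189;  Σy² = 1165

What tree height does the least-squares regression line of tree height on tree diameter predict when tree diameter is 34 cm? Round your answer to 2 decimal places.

17.87

Sxx = Σx² − (Σx)²/n = 4170 − 3136 = 1034
Sxy = Σxy − (Σx)(Σy)/n = 2189 − 1652 = 537
b = Sxy/Sxx = 537/1034 = 0.519342
a = ȳ − b·x̄ = 14.75 − 0.519342·28 = 0.208414
ŷ(34) = a + b·34 = 0.208414 + 0.519342·34 = 17.866054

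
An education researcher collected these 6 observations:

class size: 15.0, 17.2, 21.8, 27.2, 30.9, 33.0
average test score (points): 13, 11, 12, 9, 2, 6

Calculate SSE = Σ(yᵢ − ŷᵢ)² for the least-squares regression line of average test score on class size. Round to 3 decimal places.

23.138

n = 6, Σx = 145.1, Σy = 53, Σxy = 1150.4, Σx² = 3779.73, Σy² = 555
Sxx = Σx² − (Σx)²/n = 3779.73 − 3509.001667 = 270.728333
Sxy = Σxy − (Σx)(Σy)/n = 1150.4 − 1281.716667 = -131.316667
Syy = Σy² − (Σy)²/n = 555 − 468.166667 = 86.833333
b = Sxy/Sxx = -131.316667/270.728333 = -0.485050
SSE = Syy − b·Sxy = 86.833333 − (-0.485050)·(-131.316667) = 23.138238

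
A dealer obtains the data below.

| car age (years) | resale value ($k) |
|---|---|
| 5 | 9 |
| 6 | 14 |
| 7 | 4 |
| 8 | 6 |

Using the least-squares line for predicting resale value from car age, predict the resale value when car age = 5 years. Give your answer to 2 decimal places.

n = 4, Σx = 26, Σy = 33, Σxy = 205, Σx² = 174
Sxx = Σx² − (Σx)²/n = 174 − 169 = 5
Sxy = Σxy − (Σx)(Σy)/n = 205 − 214.5 = -9.5
b = Sxy/Sxx = -9.5/5 = -1.9
a = ȳ − b·x̄ = 8.25 − (-1.9)·6.5 = 20.6
ŷ(5) = a + b·5 = 20.6 + (-1.9)·5 = 11.1

11.10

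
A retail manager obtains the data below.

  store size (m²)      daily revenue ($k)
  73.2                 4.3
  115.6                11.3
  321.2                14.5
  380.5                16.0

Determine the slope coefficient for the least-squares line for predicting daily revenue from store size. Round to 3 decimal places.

n = 4, Σx = 890.5, Σy = 46.1, Σxy = 12366.44, Σx² = 266671.29
Sxx = Σx² − (Σx)²/n = 266671.29 − 198247.5625 = 68423.7275
Sxy = Σxy − (Σx)(Σy)/n = 12366.44 − 10263.0125 = 2103.4275
b = Sxy/Sxx = 2103.4275/68423.7275 = 0.030741

0.031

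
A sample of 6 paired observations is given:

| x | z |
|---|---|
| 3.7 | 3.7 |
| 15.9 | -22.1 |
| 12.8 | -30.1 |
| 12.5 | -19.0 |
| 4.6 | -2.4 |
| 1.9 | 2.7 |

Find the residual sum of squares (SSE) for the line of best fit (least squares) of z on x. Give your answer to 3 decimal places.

136.979

n = 6, Σx = 51.4, Σy = -67.2, Σxy = -966.39, Σx² = 611.36, Σy² = 1782.16
Sxx = Σx² − (Σx)²/n = 611.36 − 440.326667 = 171.033333
Sxy = Σxy − (Σx)(Σy)/n = -966.39 − (-575.68) = -390.71
Syy = Σy² − (Σy)²/n = 1782.16 − 752.64 = 1029.52
b = Sxy/Sxx = -390.71/171.033333 = -2.284408
SSE = Syy − b·Sxy = 1029.52 − (-2.284408)·(-390.71) = 136.978756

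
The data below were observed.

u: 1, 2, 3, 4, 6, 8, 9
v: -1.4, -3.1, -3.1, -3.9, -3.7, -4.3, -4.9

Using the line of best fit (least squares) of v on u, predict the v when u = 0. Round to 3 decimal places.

-1.940

n = 7, Σx = 33, Σy = -24.4, Σxy = -133.2, Σx² = 211
Sxx = Σx² − (Σx)²/n = 211 − 155.571429 = 55.428571
Sxy = Σxy − (Σx)(Σy)/n = -133.2 − (-115.028571) = -18.171429
b = Sxy/Sxx = -18.171429/55.428571 = -0.327835
a = ȳ − b·x̄ = -3.485714 − (-0.327835)·4.714286 = -1.940206
ŷ(0) = a + b·0 = -1.940206 + (-0.327835)·0 = -1.940206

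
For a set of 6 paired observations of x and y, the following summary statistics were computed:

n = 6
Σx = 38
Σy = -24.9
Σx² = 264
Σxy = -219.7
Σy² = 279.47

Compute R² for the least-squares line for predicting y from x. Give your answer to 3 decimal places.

Sxx = Σx² − (Σx)²/n = 264 − 240.666667 = 23.333333
Sxy = Σxy − (Σx)(Σy)/n = -219.7 − (-157.7) = -62
Syy = Σy² − (Σy)²/n = 279.47 − 103.335 = 176.135
R² = Sxy²/(Sxx·Syy) = (-62)²/(23.333333·176.135) = 0.935322

0.935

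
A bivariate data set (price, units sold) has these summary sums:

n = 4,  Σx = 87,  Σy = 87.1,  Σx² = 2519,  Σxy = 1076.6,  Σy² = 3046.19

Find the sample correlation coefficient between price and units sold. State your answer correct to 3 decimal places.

Sxx = Σx² − (Σx)²/n = 2519 − 1892.25 = 626.75
Sxy = Σxy − (Σx)(Σy)/n = 1076.6 − 1894.425 = -817.825
Syy = Σy² − (Σy)²/n = 3046.19 − 1896.6025 = 1149.5875
r = Sxy/√(Sxx·Syy) = -817.825/√(720503.965625) = -817.825/848.825050 = -0.963479

-0.963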